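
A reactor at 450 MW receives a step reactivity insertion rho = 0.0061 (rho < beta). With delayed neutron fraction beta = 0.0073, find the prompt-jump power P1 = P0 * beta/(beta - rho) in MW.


P1/P0 = beta / (beta - rho)
P1/P0 = 0.0073 / (0.0073 - 0.0061) = 6.083333
P1 = 450 * 6.083333 = 2737.5 MW

2737.5


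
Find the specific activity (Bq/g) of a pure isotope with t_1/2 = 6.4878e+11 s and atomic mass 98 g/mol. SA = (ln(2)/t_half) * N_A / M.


lambda = ln(2) / t_half = ln(2) / 6.4878e+11 = 1.068386e-12 /s
SA = lambda * N_A / M
SA = 1.068386e-12 * 6.022e23 / 98
SA = 6.5651e+09 Bq/g

6.5651e+09


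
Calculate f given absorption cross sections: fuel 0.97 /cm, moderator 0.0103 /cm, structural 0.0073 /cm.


f = Sigma_a_fuel / (Sigma_a_fuel + Sigma_a_mod + Sigma_a_other)
f = 0.97 / (0.97 + 0.0103 + 0.0073)
f = 0.98218

0.98218


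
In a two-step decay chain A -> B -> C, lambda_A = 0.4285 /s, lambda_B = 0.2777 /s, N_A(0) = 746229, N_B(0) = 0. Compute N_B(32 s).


N_B(t) = lambda_A * N_A0 / (lambda_B - lambda_A) * [exp(-lambda_A*t) - exp(-lambda_B*t)]
exp(-0.4285*32) = 1.109058e-06; exp(-0.2777*32) = 1.382565e-04
N_B = 0.4285 * 746229 / (0.2777 - 0.4285) * (1.109058e-06 - 1.382565e-04)
N_B = 290.81

290.81


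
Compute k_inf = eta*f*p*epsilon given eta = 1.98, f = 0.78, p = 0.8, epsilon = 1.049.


k_inf = eta * f * p * epsilon
k_inf = 1.98 * 0.78 * 0.8 * 1.049
k_inf = 1.2961

1.2961


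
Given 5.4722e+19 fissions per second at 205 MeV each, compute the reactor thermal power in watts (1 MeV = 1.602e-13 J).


P = fission_rate * E_MeV * 1.602e-13
P = 5.4722e+19 * 205 * 1.602e-13
P = 1.7971e+09 W

1.7971e+09


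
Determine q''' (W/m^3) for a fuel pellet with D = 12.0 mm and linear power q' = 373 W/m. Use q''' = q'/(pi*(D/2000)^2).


r = D / 2 / 1000 = 12.0 / 2 / 1000 = 0.006 m
q''' = q' / (pi * r^2)
q''' = 373 / (pi * 0.006^2)
q''' = 3.2980e+06 W/m^3

3.2980e+06


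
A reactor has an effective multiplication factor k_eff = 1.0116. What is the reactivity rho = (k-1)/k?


rho = (k_eff - 1) / k_eff
rho = (1.0116 - 1) / 1.0116
rho = 0.011467

0.011467


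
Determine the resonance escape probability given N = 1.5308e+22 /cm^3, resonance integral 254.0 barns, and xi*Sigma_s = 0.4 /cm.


p = exp(-N * I * 1e-24 / (xi*Sigma_s))
p = exp(-1.5308e+22 * 254.0 * 1e-24 / 0.4)
p = 6.0035e-05

6.0035e-05


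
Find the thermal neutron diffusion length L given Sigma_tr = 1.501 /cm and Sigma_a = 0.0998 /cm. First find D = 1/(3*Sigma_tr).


D = 1 / (3 * Sigma_tr) = 1 / (3 * 1.501) = 0.2220742 cm
L = sqrt(D / Sigma_a)
L = sqrt(0.2220742 / 0.0998)
L = 1.4917 cm

1.4917


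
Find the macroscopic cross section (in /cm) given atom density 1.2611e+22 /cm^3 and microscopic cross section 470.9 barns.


Sigma = N * sigma_barns * 1e-24
Sigma = 1.2611e+22 * 470.9 * 1e-24
Sigma = 5.9385 /cm

5.9385


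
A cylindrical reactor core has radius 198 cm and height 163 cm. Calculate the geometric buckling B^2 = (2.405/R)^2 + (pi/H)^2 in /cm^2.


B^2 = (2.405/R)^2 + (pi/H)^2
B^2 = (2.405/198)^2 + (pi/163)^2
B^2 = 5.1901e-04 /cm^2

5.1901e-04


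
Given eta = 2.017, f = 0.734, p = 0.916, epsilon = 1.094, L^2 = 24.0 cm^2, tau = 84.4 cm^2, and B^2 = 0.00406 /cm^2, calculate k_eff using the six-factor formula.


k_inf = eta*f*p*eps = 2.017*0.734*0.916*1.094 = 1.483593
P_TNL = 1/(1 + L^2*B^2) = 1/(1 + 24.0*0.00406) = 0.9112115
P_FNL = exp(-B^2*tau) = exp(-0.00406*84.4) = 0.7098767
k_eff = k_inf * P_TNL * P_FNL = 1.483593 * 0.9112115 * 0.7098767
k_eff = 0.95966

0.95966


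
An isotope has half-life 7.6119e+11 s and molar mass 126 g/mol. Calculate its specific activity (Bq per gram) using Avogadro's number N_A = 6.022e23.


lambda = ln(2) / t_half = ln(2) / 7.6119e+11 = 9.106099e-13 /s
SA = lambda * N_A / M
SA = 9.106099e-13 * 6.022e23 / 126
SA = 4.3521e+09 Bq/g

4.3521e+09


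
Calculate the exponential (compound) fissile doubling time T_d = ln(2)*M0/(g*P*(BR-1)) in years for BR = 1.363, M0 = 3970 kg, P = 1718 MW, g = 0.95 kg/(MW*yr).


Breeding gain G = BR - 1 = 1.363 - 1 = 0.363
Fissile production rate = g * P * G = 0.95 * 1718 * 0.363 = 592.4523 kg/yr
T_d = ln(2) * M0 / (g * P * G)
T_d = ln(2) * 3970 / 592.4523 = 4.6448 yr

4.6448


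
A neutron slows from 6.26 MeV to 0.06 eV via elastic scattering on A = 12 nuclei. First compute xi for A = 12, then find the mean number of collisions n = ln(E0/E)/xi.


xi = 1 + (A-1)^2/(2A)*ln((A-1)/(A+1)) = 0.1577690 (for A = 12)
n = ln(E0/E) / xi
n = ln(6.26e6 / 0.06) / 0.1577690
n = ln(1.043333e+08) / 0.1577690 = 117.03

117.03


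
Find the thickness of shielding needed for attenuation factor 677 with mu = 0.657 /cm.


x = ln(factor) / mu
x = ln(677) / 0.657
x = 9.9204 cm

9.9204


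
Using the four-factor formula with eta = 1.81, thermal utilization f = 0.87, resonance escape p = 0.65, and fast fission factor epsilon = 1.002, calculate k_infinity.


k_inf = eta * f * p * epsilon
k_inf = 1.81 * 0.87 * 0.65 * 1.002
k_inf = 1.0256

1.0256


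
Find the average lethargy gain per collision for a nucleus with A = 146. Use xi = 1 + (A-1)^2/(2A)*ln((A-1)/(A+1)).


xi = 1 + (A-1)^2/(2A) * ln((A-1)/(A+1))
xi = 1 + (146-1)^2/(2*146) * ln((146-1)/(146 +1))
xi = 0.013636

0.013636


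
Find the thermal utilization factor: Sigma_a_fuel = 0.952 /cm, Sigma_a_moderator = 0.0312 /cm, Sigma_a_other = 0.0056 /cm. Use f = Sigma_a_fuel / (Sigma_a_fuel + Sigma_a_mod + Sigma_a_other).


f = Sigma_a_fuel / (Sigma_a_fuel + Sigma_a_mod + Sigma_a_other)
f = 0.952 / (0.952 + 0.0312 + 0.0056)
f = 0.96278

0.96278


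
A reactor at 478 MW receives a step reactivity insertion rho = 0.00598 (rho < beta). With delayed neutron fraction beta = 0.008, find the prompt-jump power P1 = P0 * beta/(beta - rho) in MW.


P1/P0 = beta / (beta - rho)
P1/P0 = 0.008 / (0.008 - 0.00598) = 3.960396
P1 = 478 * 3.960396 = 1893.1 MW

1893.1


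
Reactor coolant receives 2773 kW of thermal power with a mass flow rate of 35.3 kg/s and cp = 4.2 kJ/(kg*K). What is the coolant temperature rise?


dT = Q / (m_dot * cp)
dT = 2773 / (35.3 * 4.2)
dT = 18.704 C

18.704


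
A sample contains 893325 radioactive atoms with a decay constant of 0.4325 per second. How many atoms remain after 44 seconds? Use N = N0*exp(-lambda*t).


N = N0 * exp(-lambda * t)
N = 893325 * exp(-0.4325 * 44)
N = 0.0048572

0.0048572


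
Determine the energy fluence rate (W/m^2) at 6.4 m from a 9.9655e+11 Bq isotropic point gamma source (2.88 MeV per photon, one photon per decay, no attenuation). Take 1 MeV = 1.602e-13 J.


psi = A * E * 1.602e-13 / (4*pi*r^2)
psi = 9.9655e+11 * 2.88 * 1.602e-13 / (4*pi*6.4^2)
psi = 8.9327e-04 W/m^2

8.9327e-04


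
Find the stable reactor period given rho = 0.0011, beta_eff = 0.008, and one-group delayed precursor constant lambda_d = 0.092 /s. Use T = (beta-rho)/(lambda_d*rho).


T = (beta - rho) / (lambda_d * rho)
T = (0.008 - 0.0011) / (0.092 * 0.0011)
T = 68.182 s

68.182


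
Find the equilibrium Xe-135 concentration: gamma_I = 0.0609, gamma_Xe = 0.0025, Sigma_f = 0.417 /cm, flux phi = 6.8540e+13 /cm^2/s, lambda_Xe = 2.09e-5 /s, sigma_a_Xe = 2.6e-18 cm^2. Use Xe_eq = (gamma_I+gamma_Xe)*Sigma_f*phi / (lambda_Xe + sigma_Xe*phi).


Xe_eq = (gamma_I + gamma_Xe) * Sigma_f * phi / (lambda_Xe + sigma_Xe * phi)
Numerator = (0.0609 + 0.0025) * 0.417 * 6.8540e+13 = 1.812047e+12
Denominator = 2.09e-5 + 2.6e-18 * 6.8540e+13 = 1.991040e-04
Xe_eq = 1.812047e+12 / 1.991040e-04 = 9.1010e+15 /cm^3

9.1010e+15


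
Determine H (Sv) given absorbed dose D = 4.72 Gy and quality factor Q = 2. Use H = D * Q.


H = D * Q
H = 4.72 * 2
H = 9.4400 Sv

9.4400


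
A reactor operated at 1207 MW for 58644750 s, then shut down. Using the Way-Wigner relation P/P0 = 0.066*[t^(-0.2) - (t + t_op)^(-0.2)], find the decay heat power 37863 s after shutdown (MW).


P/P0 = 0.066 * [t^(-0.2) - (t + t_op)^(-0.2)]
P/P0 = 0.066 * [37863^(-0.2) - (37863 + 58644750)^(-0.2)]
P/P0 = 0.066 * [0.1214387 - 0.02794461] = 0.006170610
P = 1207 * 0.006170610 = 7.4479 MW

7.4479


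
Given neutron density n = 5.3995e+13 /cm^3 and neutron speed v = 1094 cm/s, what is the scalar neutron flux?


phi = n * v
phi = 5.3995e+13 * 1094
phi = 5.9071e+16 /cm^2/s

5.9071e+16


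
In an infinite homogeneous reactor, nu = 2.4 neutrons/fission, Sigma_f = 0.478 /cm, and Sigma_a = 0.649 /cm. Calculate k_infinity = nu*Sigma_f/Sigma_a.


k_inf = nu * Sigma_f / Sigma_a
k_inf = 2.4 * 0.478 / 0.649
k_inf = 1.7676

1.7676


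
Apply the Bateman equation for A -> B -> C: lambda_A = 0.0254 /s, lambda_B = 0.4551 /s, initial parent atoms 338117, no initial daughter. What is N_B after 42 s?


N_B(t) = lambda_A * N_A0 / (lambda_B - lambda_A) * [exp(-lambda_A*t) - exp(-lambda_B*t)]
exp(-0.0254*42) = 0.3441079; exp(-0.4551*42) = 4.998140e-09
N_B = 0.0254 * 338117 / (0.4551 - 0.0254) * (0.3441079 - 4.998140e-09)
N_B = 6877.5

6877.5


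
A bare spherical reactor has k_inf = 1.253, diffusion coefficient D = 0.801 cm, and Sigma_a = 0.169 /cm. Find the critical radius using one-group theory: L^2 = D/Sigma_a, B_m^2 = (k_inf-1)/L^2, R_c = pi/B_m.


L^2 = D / Sigma_a = 0.801 / 0.169 = 4.739645 cm^2
B_m^2 = (k_inf - 1) / L^2 = (1.253 - 1) / 4.739645 = 0.05337953 /cm^2
For a bare sphere: B_g = pi/R, so R_c = pi / sqrt(B_m^2)
R_c = pi / sqrt(0.05337953) = 13.598 cm

13.598


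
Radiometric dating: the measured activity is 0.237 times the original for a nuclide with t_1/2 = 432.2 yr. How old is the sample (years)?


lambda = ln(2) / t_half = ln(2) / 432.2 = 0.001603765 /yr
t = -ln(A/A0) / lambda
t = -ln(0.237) / 0.001603765
t = 897.70 yr

897.70


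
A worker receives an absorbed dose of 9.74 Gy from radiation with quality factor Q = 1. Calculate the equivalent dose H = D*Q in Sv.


H = D * Q
H = 9.74 * 1
H = 9.7400 Sv

9.7400


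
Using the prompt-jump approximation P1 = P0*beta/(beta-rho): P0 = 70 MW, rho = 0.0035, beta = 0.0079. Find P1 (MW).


P1/P0 = beta / (beta - rho)
P1/P0 = 0.0079 / (0.0079 - 0.0035) = 1.795455
P1 = 70 * 1.795455 = 125.68 MW

125.68


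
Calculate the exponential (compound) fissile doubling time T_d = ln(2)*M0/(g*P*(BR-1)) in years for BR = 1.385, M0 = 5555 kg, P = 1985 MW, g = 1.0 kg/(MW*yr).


Breeding gain G = BR - 1 = 1.385 - 1 = 0.385
Fissile production rate = g * P * G = 1.0 * 1985 * 0.385 = 764.225 kg/yr
T_d = ln(2) * M0 / (g * P * G)
T_d = ln(2) * 5555 / 764.225 = 5.0383 yr

5.0383


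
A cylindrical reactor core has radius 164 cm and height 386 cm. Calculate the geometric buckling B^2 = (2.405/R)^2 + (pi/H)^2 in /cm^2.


B^2 = (2.405/R)^2 + (pi/H)^2
B^2 = (2.405/164)^2 + (pi/386)^2
B^2 = 2.8129e-04 /cm^2

2.8129e-04


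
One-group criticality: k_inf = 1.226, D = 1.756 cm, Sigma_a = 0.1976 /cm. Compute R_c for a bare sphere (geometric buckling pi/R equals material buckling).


L^2 = D / Sigma_a = 1.756 / 0.1976 = 8.886640 cm^2
B_m^2 = (k_inf - 1) / L^2 = (1.226 - 1) / 8.886640 = 0.02543143 /cm^2
For a bare sphere: B_g = pi/R, so R_c = pi / sqrt(B_m^2)
R_c = pi / sqrt(0.02543143) = 19.700 cm

19.700


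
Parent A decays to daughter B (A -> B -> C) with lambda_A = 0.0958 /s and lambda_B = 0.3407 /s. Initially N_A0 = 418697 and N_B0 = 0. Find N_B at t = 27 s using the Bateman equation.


N_B(t) = lambda_A * N_A0 / (lambda_B - lambda_A) * [exp(-lambda_A*t) - exp(-lambda_B*t)]
exp(-0.0958*27) = 0.07527554; exp(-0.3407*27) = 1.011506e-04
N_B = 0.0958 * 418697 / (0.3407 - 0.0958) * (0.07527554 - 1.011506e-04)
N_B = 12313

12313


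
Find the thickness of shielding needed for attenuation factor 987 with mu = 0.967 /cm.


x = ln(factor) / mu
x = ln(987) / 0.967
x = 7.1300 cm

7.1300


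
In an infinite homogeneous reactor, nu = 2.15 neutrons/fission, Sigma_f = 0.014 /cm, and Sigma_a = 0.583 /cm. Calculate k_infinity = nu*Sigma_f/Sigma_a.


k_inf = nu * Sigma_f / Sigma_a
k_inf = 2.15 * 0.014 / 0.583
k_inf = 0.051630

0.051630


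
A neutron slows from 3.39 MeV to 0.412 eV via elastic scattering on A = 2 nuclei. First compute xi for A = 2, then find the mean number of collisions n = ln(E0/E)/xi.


xi = 1 + (A-1)^2/(2A)*ln((A-1)/(A+1)) = 0.7253469 (for A = 2)
n = ln(E0/E) / xi
n = ln(3.39e6 / 0.412) / 0.7253469
n = ln(8.228155e+06) / 0.7253469 = 21.952

21.952


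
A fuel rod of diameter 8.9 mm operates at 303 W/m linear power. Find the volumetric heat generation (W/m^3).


r = D / 2 / 1000 = 8.9 / 2 / 1000 = 0.00445 m
q''' = q' / (pi * r^2)
q''' = 303 / (pi * 0.00445^2)
q''' = 4.8705e+06 W/m^3

4.8705e+06


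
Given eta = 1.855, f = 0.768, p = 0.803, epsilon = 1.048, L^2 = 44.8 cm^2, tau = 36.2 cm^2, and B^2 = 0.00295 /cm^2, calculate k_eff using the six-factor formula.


k_inf = eta*f*p*eps = 1.855*0.768*0.803*1.048 = 1.198897
P_TNL = 1/(1 + L^2*B^2) = 1/(1 + 44.8*0.00295) = 0.8832674
P_FNL = exp(-B^2*tau) = exp(-0.00295*36.2) = 0.8987144
k_eff = k_inf * P_TNL * P_FNL = 1.198897 * 0.8832674 * 0.8987144
k_eff = 0.95169

0.95169


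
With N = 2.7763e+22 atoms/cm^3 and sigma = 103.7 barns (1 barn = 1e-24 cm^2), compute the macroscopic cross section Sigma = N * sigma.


Sigma = N * sigma_barns * 1e-24
Sigma = 2.7763e+22 * 103.7 * 1e-24
Sigma = 2.8790 /cm

2.8790


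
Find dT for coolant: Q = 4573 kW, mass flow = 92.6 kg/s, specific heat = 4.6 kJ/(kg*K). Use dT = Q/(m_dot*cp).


dT = Q / (m_dot * cp)
dT = 4573 / (92.6 * 4.6)
dT = 10.736 C

10.736


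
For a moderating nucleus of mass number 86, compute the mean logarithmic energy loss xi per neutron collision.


xi = 1 + (A-1)^2/(2A) * ln((A-1)/(A+1))
xi = 1 + (86-1)^2/(2*86) * ln((86-1)/(86 +1))
xi = 0.023077

0.023077


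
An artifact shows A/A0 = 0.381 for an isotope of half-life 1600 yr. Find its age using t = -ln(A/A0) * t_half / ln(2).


lambda = ln(2) / t_half = ln(2) / 1600 = 4.332170e-04 /yr
t = -ln(A/A0) / lambda
t = -ln(0.381) / 4.332170e-04
t = 2227.4 yr

2227.4


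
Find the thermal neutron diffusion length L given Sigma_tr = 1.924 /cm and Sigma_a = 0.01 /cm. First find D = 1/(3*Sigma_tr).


D = 1 / (3 * Sigma_tr) = 1 / (3 * 1.924) = 0.1732502 cm
L = sqrt(D / Sigma_a)
L = sqrt(0.1732502 / 0.01)
L = 4.1623 cm

4.1623


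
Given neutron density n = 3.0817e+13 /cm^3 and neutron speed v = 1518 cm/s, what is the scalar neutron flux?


phi = n * v
phi = 3.0817e+13 * 1518
phi = 4.6780e+16 /cm^2/s

4.6780e+16


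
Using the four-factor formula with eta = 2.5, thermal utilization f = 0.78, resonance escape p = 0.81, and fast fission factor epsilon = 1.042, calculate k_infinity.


k_inf = eta * f * p * epsilon
k_inf = 2.5 * 0.78 * 0.81 * 1.042
k_inf = 1.6458

1.6458


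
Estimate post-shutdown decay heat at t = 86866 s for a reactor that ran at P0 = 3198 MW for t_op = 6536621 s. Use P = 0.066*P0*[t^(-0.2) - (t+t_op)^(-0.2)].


P/P0 = 0.066 * [t^(-0.2) - (t + t_op)^(-0.2)]
P/P0 = 0.066 * [86866^(-0.2) - (86866 + 6536621)^(-0.2)]
P/P0 = 0.066 * [0.1028561 - 0.04322974] = 0.003935340
P = 3198 * 0.003935340 = 12.585 MW

12.585


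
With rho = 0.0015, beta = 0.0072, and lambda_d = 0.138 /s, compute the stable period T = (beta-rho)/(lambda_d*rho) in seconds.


T = (beta - rho) / (lambda_d * rho)
T = (0.0072 - 0.0015) / (0.138 * 0.0015)
T = 27.536 s

27.536


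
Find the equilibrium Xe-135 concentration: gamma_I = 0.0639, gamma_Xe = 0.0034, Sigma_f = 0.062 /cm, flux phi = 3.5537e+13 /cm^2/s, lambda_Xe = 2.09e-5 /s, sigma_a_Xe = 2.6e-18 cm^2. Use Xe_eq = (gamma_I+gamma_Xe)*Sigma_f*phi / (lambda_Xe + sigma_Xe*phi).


Xe_eq = (gamma_I + gamma_Xe) * Sigma_f * phi / (lambda_Xe + sigma_Xe * phi)
Numerator = (0.0639 + 0.0034) * 0.062 * 3.5537e+13 = 1.482817e+11
Denominator = 2.09e-5 + 2.6e-18 * 3.5537e+13 = 1.132962e-04
Xe_eq = 1.482817e+11 / 1.132962e-04 = 1.3088e+15 /cm^3

1.3088e+15


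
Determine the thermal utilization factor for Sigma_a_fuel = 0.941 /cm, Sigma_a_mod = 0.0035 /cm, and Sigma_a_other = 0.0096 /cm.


f = Sigma_a_fuel / (Sigma_a_fuel + Sigma_a_mod + Sigma_a_other)
f = 0.941 / (0.941 + 0.0035 + 0.0096)
f = 0.98627

0.98627


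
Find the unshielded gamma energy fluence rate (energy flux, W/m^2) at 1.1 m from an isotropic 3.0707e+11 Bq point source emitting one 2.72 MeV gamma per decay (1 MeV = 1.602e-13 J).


psi = A * E * 1.602e-13 / (4*pi*r^2)
psi = 3.0707e+11 * 2.72 * 1.602e-13 / (4*pi*1.1^2)
psi = 0.0087998 W/m^2

0.0087998


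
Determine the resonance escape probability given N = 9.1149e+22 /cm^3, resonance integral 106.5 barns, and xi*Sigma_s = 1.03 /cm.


p = exp(-N * I * 1e-24 / (xi*Sigma_s))
p = exp(-9.1149e+22 * 106.5 * 1e-24 / 1.03)
p = 8.0711e-05

8.0711e-05


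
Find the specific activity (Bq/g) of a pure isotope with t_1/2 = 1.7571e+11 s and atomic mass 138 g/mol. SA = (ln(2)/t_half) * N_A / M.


lambda = ln(2) / t_half = ln(2) / 1.7571e+11 = 3.944836e-12 /s
SA = lambda * N_A / M
SA = 3.944836e-12 * 6.022e23 / 138
SA = 1.7214e+10 Bq/g

1.7214e+10


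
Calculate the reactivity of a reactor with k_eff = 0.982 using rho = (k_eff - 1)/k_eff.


rho = (k_eff - 1) / k_eff
rho = (0.982 - 1) / 0.982
rho = -0.018330

-0.018330


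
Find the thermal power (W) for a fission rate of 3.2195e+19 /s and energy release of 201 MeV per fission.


P = fission_rate * E_MeV * 1.602e-13
P = 3.2195e+19 * 201 * 1.602e-13
P = 1.0367e+09 W

1.0367e+09


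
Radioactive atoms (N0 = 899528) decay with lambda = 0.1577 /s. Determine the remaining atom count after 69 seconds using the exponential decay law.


N = N0 * exp(-lambda * t)
N = 899528 * exp(-0.1577 * 69)
N = 16.917

16.917


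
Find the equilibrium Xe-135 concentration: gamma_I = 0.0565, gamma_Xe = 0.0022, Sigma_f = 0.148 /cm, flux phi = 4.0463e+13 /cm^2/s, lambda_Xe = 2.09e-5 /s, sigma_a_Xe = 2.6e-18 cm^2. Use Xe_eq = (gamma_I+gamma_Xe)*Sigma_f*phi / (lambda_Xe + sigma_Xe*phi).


Xe_eq = (gamma_I + gamma_Xe) * Sigma_f * phi / (lambda_Xe + sigma_Xe * phi)
Numerator = (0.0565 + 0.0022) * 0.148 * 4.0463e+13 = 3.515264e+11
Denominator = 2.09e-5 + 2.6e-18 * 4.0463e+13 = 1.261038e-04
Xe_eq = 3.515264e+11 / 1.261038e-04 = 2.7876e+15 /cm^3

2.7876e+15


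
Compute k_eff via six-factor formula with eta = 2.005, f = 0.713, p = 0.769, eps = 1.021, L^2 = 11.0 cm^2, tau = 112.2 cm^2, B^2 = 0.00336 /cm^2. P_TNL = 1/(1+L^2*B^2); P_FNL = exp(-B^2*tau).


k_inf = eta*f*p*eps = 2.005*0.713*0.769*1.021 = 1.122422
P_TNL = 1/(1 + L^2*B^2) = 1/(1 + 11.0*0.00336) = 0.9643574
P_FNL = exp(-B^2*tau) = exp(-0.00336*112.2) = 0.6859216
k_eff = k_inf * P_TNL * P_FNL = 1.122422 * 0.9643574 * 0.6859216
k_eff = 0.74245

0.74245


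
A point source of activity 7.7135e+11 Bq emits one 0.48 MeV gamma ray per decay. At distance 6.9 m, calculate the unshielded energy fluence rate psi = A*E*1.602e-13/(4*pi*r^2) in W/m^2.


psi = A * E * 1.602e-13 / (4*pi*r^2)
psi = 7.7135e+11 * 0.48 * 1.602e-13 / (4*pi*6.9^2)
psi = 9.9140e-05 W/m^2

9.9140e-05


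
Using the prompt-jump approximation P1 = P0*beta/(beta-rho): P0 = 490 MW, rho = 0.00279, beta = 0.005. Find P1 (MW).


P1/P0 = beta / (beta - rho)
P1/P0 = 0.005 / (0.005 - 0.00279) = 2.262443
P1 = 490 * 2.262443 = 1108.6 MW

1108.6


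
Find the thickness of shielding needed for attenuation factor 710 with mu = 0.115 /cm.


x = ln(factor) / mu
x = ln(710) / 0.115
x = 57.089 cm

57.089


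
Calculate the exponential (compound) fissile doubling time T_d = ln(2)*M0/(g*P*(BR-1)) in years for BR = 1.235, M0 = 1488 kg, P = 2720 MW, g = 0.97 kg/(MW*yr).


Breeding gain G = BR - 1 = 1.235 - 1 = 0.235
Fissile production rate = g * P * G = 0.97 * 2720 * 0.235 = 620.024 kg/yr
T_d = ln(2) * M0 / (g * P * G)
T_d = ln(2) * 1488 / 620.024 = 1.6635 yr

1.6635


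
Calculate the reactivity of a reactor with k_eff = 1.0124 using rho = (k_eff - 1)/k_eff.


rho = (k_eff - 1) / k_eff
rho = (1.0124 - 1) / 1.0124
rho = 0.012248

0.012248


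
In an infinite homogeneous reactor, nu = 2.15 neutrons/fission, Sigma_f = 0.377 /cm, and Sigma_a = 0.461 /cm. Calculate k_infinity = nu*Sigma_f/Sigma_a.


k_inf = nu * Sigma_f / Sigma_a
k_inf = 2.15 * 0.377 / 0.461
k_inf = 1.7582

1.7582


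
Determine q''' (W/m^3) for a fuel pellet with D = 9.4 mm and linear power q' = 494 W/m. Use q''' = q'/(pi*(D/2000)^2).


r = D / 2 / 1000 = 9.4 / 2 / 1000 = 0.0047 m
q''' = q' / (pi * r^2)
q''' = 494 / (pi * 0.0047^2)
q''' = 7.1184e+06 W/m^3

7.1184e+06


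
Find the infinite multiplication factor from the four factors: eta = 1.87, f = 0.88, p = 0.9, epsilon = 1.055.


k_inf = eta * f * p * epsilon
k_inf = 1.87 * 0.88 * 0.9 * 1.055
k_inf = 1.5625

1.5625


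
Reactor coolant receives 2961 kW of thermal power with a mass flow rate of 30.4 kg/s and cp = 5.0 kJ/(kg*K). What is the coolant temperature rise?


dT = Q / (m_dot * cp)
dT = 2961 / (30.4 * 5.0)
dT = 19.480 C

19.480


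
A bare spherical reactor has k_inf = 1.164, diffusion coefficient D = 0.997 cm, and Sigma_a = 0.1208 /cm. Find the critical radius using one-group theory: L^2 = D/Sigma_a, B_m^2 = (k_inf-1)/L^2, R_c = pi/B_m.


L^2 = D / Sigma_a = 0.997 / 0.1208 = 8.253311 cm^2
B_m^2 = (k_inf - 1) / L^2 = (1.164 - 1) / 8.253311 = 0.01987081 /cm^2
For a bare sphere: B_g = pi/R, so R_c = pi / sqrt(B_m^2)
R_c = pi / sqrt(0.01987081) = 22.287 cm

22.287


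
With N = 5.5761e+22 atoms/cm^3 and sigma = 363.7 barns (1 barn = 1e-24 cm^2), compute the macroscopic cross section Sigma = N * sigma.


Sigma = N * sigma_barns * 1e-24
Sigma = 5.5761e+22 * 363.7 * 1e-24
Sigma = 20.280 /cm

20.280


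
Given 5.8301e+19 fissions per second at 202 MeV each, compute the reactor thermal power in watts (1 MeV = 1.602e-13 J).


P = fission_rate * E_MeV * 1.602e-13
P = 5.8301e+19 * 202 * 1.602e-13
P = 1.8866e+09 W

1.8866e+09


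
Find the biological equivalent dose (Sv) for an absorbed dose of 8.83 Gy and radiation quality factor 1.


H = D * Q
H = 8.83 * 1
H = 8.8300 Sv

8.8300


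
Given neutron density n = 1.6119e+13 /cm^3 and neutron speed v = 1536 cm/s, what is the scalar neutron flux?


phi = n * v
phi = 1.6119e+13 * 1536
phi = 2.4759e+16 /cm^2/s

2.4759e+16


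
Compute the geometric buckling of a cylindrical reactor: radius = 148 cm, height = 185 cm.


B^2 = (2.405/R)^2 + (pi/H)^2
B^2 = (2.405/148)^2 + (pi/185)^2
B^2 = 5.5244e-04 /cm^2

5.5244e-04


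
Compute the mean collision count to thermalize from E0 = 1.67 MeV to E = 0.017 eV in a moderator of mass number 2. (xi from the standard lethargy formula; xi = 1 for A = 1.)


xi = 1 + (A-1)^2/(2A)*ln((A-1)/(A+1)) = 0.7253469 (for A = 2)
n = ln(E0/E) / xi
n = ln(1.67e6 / 0.017) / 0.7253469
n = ln(9.823529e+07) / 0.7253469 = 25.371

25.371


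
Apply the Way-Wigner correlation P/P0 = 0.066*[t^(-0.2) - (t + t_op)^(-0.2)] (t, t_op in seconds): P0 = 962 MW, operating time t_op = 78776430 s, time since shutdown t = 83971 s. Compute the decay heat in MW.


P/P0 = 0.066 * [t^(-0.2) - (t + t_op)^(-0.2)]
P/P0 = 0.066 * [83971^(-0.2) - (83971 + 78776430)^(-0.2)]
P/P0 = 0.066 * [0.1035557 - 0.02634075] = 0.005096187
P = 962 * 0.005096187 = 4.9025 MW

4.9025


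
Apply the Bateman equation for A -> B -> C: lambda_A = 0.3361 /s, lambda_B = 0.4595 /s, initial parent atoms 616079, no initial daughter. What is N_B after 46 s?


N_B(t) = lambda_A * N_A0 / (lambda_B - lambda_A) * [exp(-lambda_A*t) - exp(-lambda_B*t)]
exp(-0.3361*46) = 1.929953e-07; exp(-0.4595*46) = 6.611767e-10
N_B = 0.3361 * 616079 / (0.4595 - 0.3361) * (1.929953e-07 - 6.611767e-10)
N_B = 0.32274

0.32274


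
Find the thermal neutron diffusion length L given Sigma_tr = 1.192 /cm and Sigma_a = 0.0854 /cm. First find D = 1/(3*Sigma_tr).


D = 1 / (3 * Sigma_tr) = 1 / (3 * 1.192) = 0.2796421 cm
L = sqrt(D / Sigma_a)
L = sqrt(0.2796421 / 0.0854)
L = 1.8096 cm

1.8096


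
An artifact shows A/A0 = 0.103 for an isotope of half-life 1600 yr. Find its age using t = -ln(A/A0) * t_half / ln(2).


lambda = ln(2) / t_half = ln(2) / 1600 = 4.332170e-04 /yr
t = -ln(A/A0) / lambda
t = -ln(0.103) / 4.332170e-04
t = 5246.9 yr

5246.9


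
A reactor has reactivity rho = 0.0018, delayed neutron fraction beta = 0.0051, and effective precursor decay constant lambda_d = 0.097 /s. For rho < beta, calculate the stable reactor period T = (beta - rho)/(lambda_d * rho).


T = (beta - rho) / (lambda_d * rho)
T = (0.0051 - 0.0018) / (0.097 * 0.0018)
T = 18.900 s

18.900


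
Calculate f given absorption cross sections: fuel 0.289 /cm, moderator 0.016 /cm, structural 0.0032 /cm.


f = Sigma_a_fuel / (Sigma_a_fuel + Sigma_a_mod + Sigma_a_other)
f = 0.289 / (0.289 + 0.016 + 0.0032)
f = 0.93770

0.93770


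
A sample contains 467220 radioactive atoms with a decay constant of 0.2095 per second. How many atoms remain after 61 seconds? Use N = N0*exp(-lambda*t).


N = N0 * exp(-lambda * t)
N = 467220 * exp(-0.2095 * 61)
N = 1.3166

1.3166


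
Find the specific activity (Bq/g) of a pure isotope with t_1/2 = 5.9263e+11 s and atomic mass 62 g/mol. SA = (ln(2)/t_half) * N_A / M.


lambda = ln(2) / t_half = ln(2) / 5.9263e+11 = 1.169612e-12 /s
SA = lambda * N_A / M
SA = 1.169612e-12 * 6.022e23 / 62
SA = 1.1360e+10 Bq/g

1.1360e+10


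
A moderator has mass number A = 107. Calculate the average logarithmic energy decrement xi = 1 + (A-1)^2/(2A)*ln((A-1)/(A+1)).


xi = 1 + (A-1)^2/(2A) * ln((A-1)/(A+1))
xi = 1 + (107-1)^2/(2*107) * ln((107-1)/(107 +1))
xi = 0.018576

0.018576


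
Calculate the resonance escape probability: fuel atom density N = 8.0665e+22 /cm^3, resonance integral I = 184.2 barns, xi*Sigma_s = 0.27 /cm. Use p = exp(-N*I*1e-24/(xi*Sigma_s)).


p = exp(-N * I * 1e-24 / (xi*Sigma_s))
p = exp(-8.0665e+22 * 184.2 * 1e-24 / 0.27)
p = 1.2593e-24

1.2593e-24


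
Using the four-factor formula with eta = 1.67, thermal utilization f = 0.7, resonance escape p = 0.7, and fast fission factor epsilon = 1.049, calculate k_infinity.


k_inf = eta * f * p * epsilon
k_inf = 1.67 * 0.7 * 0.7 * 1.049
k_inf = 0.85840

0.85840


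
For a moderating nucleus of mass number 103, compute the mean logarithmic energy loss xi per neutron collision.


xi = 1 + (A-1)^2/(2A) * ln((A-1)/(A+1))
xi = 1 + (103-1)^2/(2*103) * ln((103-1)/(103 +1))
xi = 0.019292

0.019292


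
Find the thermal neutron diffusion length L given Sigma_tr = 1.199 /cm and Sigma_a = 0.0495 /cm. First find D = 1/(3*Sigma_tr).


D = 1 / (3 * Sigma_tr) = 1 / (3 * 1.199) = 0.2780095 cm
L = sqrt(D / Sigma_a)
L = sqrt(0.2780095 / 0.0495)
L = 2.3699 cm

2.3699


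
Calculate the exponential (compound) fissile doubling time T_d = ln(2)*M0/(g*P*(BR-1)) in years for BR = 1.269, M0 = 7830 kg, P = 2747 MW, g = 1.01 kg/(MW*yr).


Breeding gain G = BR - 1 = 1.269 - 1 = 0.269
Fissile production rate = g * P * G = 1.01 * 2747 * 0.269 = 746.33243 kg/yr
T_d = ln(2) * M0 / (g * P * G)
T_d = ln(2) * 7830 / 746.33243 = 7.2720 yr

7.2720


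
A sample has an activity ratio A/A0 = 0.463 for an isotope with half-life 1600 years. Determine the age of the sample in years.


lambda = ln(2) / t_half = ln(2) / 1600 = 4.332170e-04 /yr
t = -ln(A/A0) / lambda
t = -ln(0.463) / 4.332170e-04
t = 1777.5 yr

1777.5


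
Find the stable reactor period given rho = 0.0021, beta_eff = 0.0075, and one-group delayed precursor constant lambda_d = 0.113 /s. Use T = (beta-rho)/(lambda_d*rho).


T = (beta - rho) / (lambda_d * rho)
T = (0.0075 - 0.0021) / (0.113 * 0.0021)
T = 22.756 s

22.756


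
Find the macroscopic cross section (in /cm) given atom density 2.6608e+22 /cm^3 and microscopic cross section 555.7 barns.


Sigma = N * sigma_barns * 1e-24
Sigma = 2.6608e+22 * 555.7 * 1e-24
Sigma = 14.786 /cm

14.786


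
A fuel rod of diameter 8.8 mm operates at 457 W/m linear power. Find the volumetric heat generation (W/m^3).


r = D / 2 / 1000 = 8.8 / 2 / 1000 = 0.0044 m
q''' = q' / (pi * r^2)
q''' = 457 / (pi * 0.0044^2)
q''' = 7.5138e+06 W/m^3

7.5138e+06


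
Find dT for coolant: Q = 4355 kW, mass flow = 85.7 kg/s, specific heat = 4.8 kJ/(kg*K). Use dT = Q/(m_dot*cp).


dT = Q / (m_dot * cp)
dT = 4355 / (85.7 * 4.8)
dT = 10.587 C

10.587


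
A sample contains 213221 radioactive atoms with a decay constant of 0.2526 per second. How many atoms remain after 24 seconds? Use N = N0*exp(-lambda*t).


N = N0 * exp(-lambda * t)
N = 213221 * exp(-0.2526 * 24)
N = 496.55

496.55


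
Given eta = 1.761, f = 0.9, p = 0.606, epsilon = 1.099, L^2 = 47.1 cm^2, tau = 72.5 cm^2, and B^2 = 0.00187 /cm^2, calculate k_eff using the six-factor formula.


k_inf = eta*f*p*eps = 1.761*0.9*0.606*1.099 = 1.055534
P_TNL = 1/(1 + L^2*B^2) = 1/(1 + 47.1*0.00187) = 0.9190526
P_FNL = exp(-B^2*tau) = exp(-0.00187*72.5) = 0.8732137
k_eff = k_inf * P_TNL * P_FNL = 1.055534 * 0.9190526 * 0.8732137
k_eff = 0.84710

0.84710


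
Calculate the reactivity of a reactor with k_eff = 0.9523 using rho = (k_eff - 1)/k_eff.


rho = (k_eff - 1) / k_eff
rho = (0.9523 - 1) / 0.9523
rho = -0.050089

-0.050089


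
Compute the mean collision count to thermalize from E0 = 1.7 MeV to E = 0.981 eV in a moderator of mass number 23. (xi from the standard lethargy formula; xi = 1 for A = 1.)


xi = 1 + (A-1)^2/(2A)*ln((A-1)/(A+1)) = 0.08448899 (for A = 23)
n = ln(E0/E) / xi
n = ln(1.7e6 / 0.981) / 0.08448899
n = ln(1.732926e+06) / 0.08448899 = 170.03

170.03


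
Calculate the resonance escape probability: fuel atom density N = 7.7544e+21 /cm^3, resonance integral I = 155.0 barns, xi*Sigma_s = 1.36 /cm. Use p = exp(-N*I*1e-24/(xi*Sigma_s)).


p = exp(-N * I * 1e-24 / (xi*Sigma_s))
p = exp(-7.7544e+21 * 155.0 * 1e-24 / 1.36)
p = 0.41322

0.41322


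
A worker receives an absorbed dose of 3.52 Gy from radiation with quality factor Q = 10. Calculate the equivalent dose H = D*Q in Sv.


H = D * Q
H = 3.52 * 10
H = 35.200 Sv

35.200


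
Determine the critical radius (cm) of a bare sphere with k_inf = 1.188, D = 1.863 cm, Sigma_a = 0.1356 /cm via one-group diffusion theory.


L^2 = D / Sigma_a = 1.863 / 0.1356 = 13.73894 cm^2
B_m^2 = (k_inf - 1) / L^2 = (1.188 - 1) / 13.73894 = 0.01368373 /cm^2
For a bare sphere: B_g = pi/R, so R_c = pi / sqrt(B_m^2)
R_c = pi / sqrt(0.01368373) = 26.856 cm

26.856


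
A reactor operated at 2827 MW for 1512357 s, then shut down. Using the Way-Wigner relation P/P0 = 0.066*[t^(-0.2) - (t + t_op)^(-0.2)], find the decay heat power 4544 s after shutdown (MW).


P/P0 = 0.066 * [t^(-0.2) - (t + t_op)^(-0.2)]
P/P0 = 0.066 * [4544^(-0.2) - (4544 + 1512357)^(-0.2)]
P/P0 = 0.066 * [0.1855720 - 0.05805085] = 0.008416396
P = 2827 * 0.008416396 = 23.793 MW

23.793


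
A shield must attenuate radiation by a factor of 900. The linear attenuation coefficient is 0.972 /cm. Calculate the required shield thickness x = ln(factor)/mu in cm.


x = ln(factor) / mu
x = ln(900) / 0.972
x = 6.9983 cm

6.9983


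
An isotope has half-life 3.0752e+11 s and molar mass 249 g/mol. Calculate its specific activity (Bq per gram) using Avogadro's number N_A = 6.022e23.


lambda = ln(2) / t_half = ln(2) / 3.0752e+11 = 2.253991e-12 /s
SA = lambda * N_A / M
SA = 2.253991e-12 * 6.022e23 / 249
SA = 5.4512e+09 Bq/g

5.4512e+09


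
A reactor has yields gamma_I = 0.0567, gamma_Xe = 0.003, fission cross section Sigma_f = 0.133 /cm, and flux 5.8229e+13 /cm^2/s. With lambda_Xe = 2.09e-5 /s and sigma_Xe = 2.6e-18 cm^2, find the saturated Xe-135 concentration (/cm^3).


Xe_eq = (gamma_I + gamma_Xe) * Sigma_f * phi / (lambda_Xe + sigma_Xe * phi)
Numerator = (0.0567 + 0.003) * 0.133 * 5.8229e+13 = 4.623441e+11
Denominator = 2.09e-5 + 2.6e-18 * 5.8229e+13 = 1.722954e-04
Xe_eq = 4.623441e+11 / 1.722954e-04 = 2.6834e+15 /cm^3

2.6834e+15


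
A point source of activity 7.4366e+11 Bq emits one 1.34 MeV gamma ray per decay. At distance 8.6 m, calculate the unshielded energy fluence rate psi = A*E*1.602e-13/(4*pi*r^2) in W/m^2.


psi = A * E * 1.602e-13 / (4*pi*r^2)
psi = 7.4366e+11 * 1.34 * 1.602e-13 / (4*pi*8.6^2)
psi = 1.7177e-04 W/m^2

1.7177e-04


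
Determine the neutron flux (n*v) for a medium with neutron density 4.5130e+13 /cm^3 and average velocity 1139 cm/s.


phi = n * v
phi = 4.5130e+13 * 1139
phi = 5.1403e+16 /cm^2/s

5.1403e+16


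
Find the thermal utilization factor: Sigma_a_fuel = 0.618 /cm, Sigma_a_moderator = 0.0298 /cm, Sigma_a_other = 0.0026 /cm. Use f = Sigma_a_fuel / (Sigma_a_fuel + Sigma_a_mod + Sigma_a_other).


f = Sigma_a_fuel / (Sigma_a_fuel + Sigma_a_mod + Sigma_a_other)
f = 0.618 / (0.618 + 0.0298 + 0.0026)
f = 0.95018

0.95018


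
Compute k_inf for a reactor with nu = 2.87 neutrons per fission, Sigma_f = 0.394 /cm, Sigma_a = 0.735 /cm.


k_inf = nu * Sigma_f / Sigma_a
k_inf = 2.87 * 0.394 / 0.735
k_inf = 1.5385

1.5385


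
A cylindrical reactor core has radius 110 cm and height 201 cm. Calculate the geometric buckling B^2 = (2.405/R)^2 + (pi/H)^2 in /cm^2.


B^2 = (2.405/R)^2 + (pi/H)^2
B^2 = (2.405/110)^2 + (pi/201)^2
B^2 = 7.2231e-04 /cm^2

7.2231e-04


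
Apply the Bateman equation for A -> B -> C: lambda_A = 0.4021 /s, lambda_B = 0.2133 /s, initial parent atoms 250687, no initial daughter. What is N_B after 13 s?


N_B(t) = lambda_A * N_A0 / (lambda_B - lambda_A) * [exp(-lambda_A*t) - exp(-lambda_B*t)]
exp(-0.4021*13) = 0.005367999; exp(-0.2133*13) = 0.06248055
N_B = 0.4021 * 250687 / (0.2133 - 0.4021) * (0.005367999 - 0.06248055)
N_B = 30493

30493


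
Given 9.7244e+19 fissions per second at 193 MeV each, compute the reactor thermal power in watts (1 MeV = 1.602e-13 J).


P = fission_rate * E_MeV * 1.602e-13
P = 9.7244e+19 * 193 * 1.602e-13
P = 3.0066e+09 W

3.0066e+09


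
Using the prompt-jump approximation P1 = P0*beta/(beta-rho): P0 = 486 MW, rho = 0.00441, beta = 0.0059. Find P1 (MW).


P1/P0 = beta / (beta - rho)
P1/P0 = 0.0059 / (0.0059 - 0.00441) = 3.959732
P1 = 486 * 3.959732 = 1924.4 MW

1924.4


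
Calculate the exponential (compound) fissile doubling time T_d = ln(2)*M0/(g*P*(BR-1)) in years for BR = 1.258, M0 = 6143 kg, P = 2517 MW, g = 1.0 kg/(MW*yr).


Breeding gain G = BR - 1 = 1.258 - 1 = 0.258
Fissile production rate = g * P * G = 1.0 * 2517 * 0.258 = 649.386 kg/yr
T_d = ln(2) * M0 / (g * P * G)
T_d = ln(2) * 6143 / 649.386 = 6.5570 yr

6.5570


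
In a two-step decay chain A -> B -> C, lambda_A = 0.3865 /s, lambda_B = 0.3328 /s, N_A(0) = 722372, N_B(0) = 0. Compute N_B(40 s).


N_B(t) = lambda_A * N_A0 / (lambda_B - lambda_A) * [exp(-lambda_A*t) - exp(-lambda_B*t)]
exp(-0.3865*40) = 1.931111e-07; exp(-0.3328*40) = 1.654519e-06
N_B = 0.3865 * 722372 / (0.3328 - 0.3865) * (1.931111e-07 - 1.654519e-06)
N_B = 7.5981

7.5981


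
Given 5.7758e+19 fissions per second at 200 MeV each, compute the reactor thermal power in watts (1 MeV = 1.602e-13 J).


P = fission_rate * E_MeV * 1.602e-13
P = 5.7758e+19 * 200 * 1.602e-13
P = 1.8506e+09 W

1.8506e+09


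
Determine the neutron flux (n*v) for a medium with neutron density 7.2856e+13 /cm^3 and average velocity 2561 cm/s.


phi = n * v
phi = 7.2856e+13 * 2561
phi = 1.8658e+17 /cm^2/s

1.8658e+17


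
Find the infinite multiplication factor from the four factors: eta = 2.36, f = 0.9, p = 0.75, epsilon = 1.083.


k_inf = eta * f * p * epsilon
k_inf = 2.36 * 0.9 * 0.75 * 1.083
k_inf = 1.7252

1.7252


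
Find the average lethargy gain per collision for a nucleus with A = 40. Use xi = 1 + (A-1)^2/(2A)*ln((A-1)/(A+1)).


xi = 1 + (A-1)^2/(2A) * ln((A-1)/(A+1))
xi = 1 + (40-1)^2/(2*40) * ln((40-1)/(40 +1))
xi = 0.049177

0.049177


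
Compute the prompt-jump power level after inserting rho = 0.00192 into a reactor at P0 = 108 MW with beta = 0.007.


P1/P0 = beta / (beta - rho)
P1/P0 = 0.007 / (0.007 - 0.00192) = 1.377953
P1 = 108 * 1.377953 = 148.82 MW

148.82


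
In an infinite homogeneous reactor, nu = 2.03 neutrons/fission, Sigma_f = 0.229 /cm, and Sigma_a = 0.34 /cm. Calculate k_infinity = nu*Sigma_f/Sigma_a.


k_inf = nu * Sigma_f / Sigma_a
k_inf = 2.03 * 0.229 / 0.34
k_inf = 1.3673

1.3673


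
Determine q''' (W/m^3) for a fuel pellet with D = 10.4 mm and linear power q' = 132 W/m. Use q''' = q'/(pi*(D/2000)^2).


r = D / 2 / 1000 = 10.4 / 2 / 1000 = 0.0052 m
q''' = q' / (pi * r^2)
q''' = 132 / (pi * 0.0052^2)
q''' = 1.5539e+06 W/m^3

1.5539e+06


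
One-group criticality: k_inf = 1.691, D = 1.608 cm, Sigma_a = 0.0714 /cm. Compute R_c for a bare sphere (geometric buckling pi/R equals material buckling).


L^2 = D / Sigma_a = 1.608 / 0.0714 = 22.52101 cm^2
B_m^2 = (k_inf - 1) / L^2 = (1.691 - 1) / 22.52101 = 0.03068246 /cm^2
For a bare sphere: B_g = pi/R, so R_c = pi / sqrt(B_m^2)
R_c = pi / sqrt(0.03068246) = 17.935 cm

17.935


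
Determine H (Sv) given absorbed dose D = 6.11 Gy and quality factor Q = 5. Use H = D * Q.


H = D * Q
H = 6.11 * 5
H = 30.550 Sv

30.550


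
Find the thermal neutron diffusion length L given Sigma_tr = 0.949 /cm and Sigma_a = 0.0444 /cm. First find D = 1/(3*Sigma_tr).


D = 1 / (3 * Sigma_tr) = 1 / (3 * 0.949) = 0.3512469 cm
L = sqrt(D / Sigma_a)
L = sqrt(0.3512469 / 0.0444)
L = 2.8126 cm

2.8126


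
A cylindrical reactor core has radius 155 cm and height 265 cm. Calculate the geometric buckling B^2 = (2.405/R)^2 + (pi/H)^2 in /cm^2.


B^2 = (2.405/R)^2 + (pi/H)^2
B^2 = (2.405/155)^2 + (pi/265)^2
B^2 = 3.8129e-04 /cm^2

3.8129e-04


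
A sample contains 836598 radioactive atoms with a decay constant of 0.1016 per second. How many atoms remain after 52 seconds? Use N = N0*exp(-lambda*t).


N = N0 * exp(-lambda * t)
N = 836598 * exp(-0.1016 * 52)
N = 4246.7

4246.7


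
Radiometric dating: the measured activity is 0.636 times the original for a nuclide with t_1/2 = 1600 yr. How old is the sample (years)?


lambda = ln(2) / t_half = ln(2) / 1600 = 4.332170e-04 /yr
t = -ln(A/A0) / lambda
t = -ln(0.636) / 4.332170e-04
t = 1044.6 yr

1044.6


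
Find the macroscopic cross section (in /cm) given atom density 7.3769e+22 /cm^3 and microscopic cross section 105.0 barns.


Sigma = N * sigma_barns * 1e-24
Sigma = 7.3769e+22 * 105.0 * 1e-24
Sigma = 7.7457 /cm

7.7457


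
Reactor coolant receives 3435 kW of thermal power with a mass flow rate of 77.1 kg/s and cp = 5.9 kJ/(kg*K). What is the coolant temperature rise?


dT = Q / (m_dot * cp)
dT = 3435 / (77.1 * 5.9)
dT = 7.5513 C

7.5513


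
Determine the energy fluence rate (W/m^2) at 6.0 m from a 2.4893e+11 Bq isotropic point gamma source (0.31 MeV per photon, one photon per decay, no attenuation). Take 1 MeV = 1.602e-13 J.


psi = A * E * 1.602e-13 / (4*pi*r^2)
psi = 2.4893e+11 * 0.31 * 1.602e-13 / (4*pi*6.0^2)
psi = 2.7327e-05 W/m^2

2.7327e-05


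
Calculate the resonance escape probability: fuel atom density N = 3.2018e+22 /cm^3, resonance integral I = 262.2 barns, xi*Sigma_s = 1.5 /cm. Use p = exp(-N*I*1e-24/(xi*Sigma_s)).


p = exp(-N * I * 1e-24 / (xi*Sigma_s))
p = exp(-3.2018e+22 * 262.2 * 1e-24 / 1.5)
p = 0.0037099

0.0037099


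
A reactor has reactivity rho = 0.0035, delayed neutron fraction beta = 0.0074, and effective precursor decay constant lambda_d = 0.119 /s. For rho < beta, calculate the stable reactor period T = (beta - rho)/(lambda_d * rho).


T = (beta - rho) / (lambda_d * rho)
T = (0.0074 - 0.0035) / (0.119 * 0.0035)
T = 9.3637 s

9.3637


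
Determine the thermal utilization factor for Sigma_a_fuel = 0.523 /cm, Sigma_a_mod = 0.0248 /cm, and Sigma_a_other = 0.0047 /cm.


f = Sigma_a_fuel / (Sigma_a_fuel + Sigma_a_mod + Sigma_a_other)
f = 0.523 / (0.523 + 0.0248 + 0.0047)
f = 0.94661

0.94661


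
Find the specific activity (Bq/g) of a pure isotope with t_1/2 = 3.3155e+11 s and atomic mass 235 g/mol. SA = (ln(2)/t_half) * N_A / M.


lambda = ln(2) / t_half = ln(2) / 3.3155e+11 = 2.090626e-12 /s
SA = lambda * N_A / M
SA = 2.090626e-12 * 6.022e23 / 235
SA = 5.3573e+09 Bq/g

5.3573e+09


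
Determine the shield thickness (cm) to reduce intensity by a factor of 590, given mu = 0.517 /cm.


x = ln(factor) / mu
x = ln(590) / 0.517
x = 12.341 cm

12.341
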